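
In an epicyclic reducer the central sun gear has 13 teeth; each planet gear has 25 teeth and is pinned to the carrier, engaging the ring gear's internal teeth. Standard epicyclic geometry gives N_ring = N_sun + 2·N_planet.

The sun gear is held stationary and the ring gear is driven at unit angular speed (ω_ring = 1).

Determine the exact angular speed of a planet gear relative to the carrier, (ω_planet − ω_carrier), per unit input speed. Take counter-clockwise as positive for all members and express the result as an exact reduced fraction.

819/1900

N_ring = 13 + 2·25 = 63
13(ω_s−ω_c) = −63(ω_r−ω_c),  ω_s=0, ω_r=1
13(0−ω_c) = −63(1−ω_c)  ⇒  76ω_c = 63  ⇒  ω_c = 63/76
sun–planet: 13·(0−63/76) = −25·(ω_p−ω_c)  ⇒  ω_p−ω_c = −(13/25)·(-63/76) = 819/1900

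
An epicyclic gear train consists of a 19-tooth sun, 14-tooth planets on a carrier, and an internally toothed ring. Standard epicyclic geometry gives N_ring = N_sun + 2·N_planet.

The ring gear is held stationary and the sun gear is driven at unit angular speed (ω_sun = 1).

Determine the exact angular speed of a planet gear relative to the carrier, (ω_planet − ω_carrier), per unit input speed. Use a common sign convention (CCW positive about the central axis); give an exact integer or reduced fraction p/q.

N_ring = 19 + 2·14 = 47
19(ω_s−ω_c) = −47(ω_r−ω_c),  ω_r=0, ω_s=1
19(1−ω_c) = −47(0−ω_c)  ⇒  66ω_c = 19  ⇒  ω_c = 19/66
sun–planet: 19·(1−19/66) = −14·(ω_p−ω_c)  ⇒  ω_p−ω_c = −(19/14)·(47/66) = -893/924

-893/924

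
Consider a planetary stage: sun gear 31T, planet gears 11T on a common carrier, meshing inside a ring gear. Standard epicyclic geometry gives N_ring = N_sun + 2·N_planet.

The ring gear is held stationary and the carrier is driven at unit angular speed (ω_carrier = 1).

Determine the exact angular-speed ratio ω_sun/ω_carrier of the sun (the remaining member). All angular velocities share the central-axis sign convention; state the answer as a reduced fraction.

84/31

N_ring = 31 + 2·11 = 53
31(ω_s−ω_c) = −53(ω_r−ω_c),  ω_r=0, ω_c=1
ω_s = 1 − (53/31)(0−1) = 84/31
ω_s/ω_c = 84/31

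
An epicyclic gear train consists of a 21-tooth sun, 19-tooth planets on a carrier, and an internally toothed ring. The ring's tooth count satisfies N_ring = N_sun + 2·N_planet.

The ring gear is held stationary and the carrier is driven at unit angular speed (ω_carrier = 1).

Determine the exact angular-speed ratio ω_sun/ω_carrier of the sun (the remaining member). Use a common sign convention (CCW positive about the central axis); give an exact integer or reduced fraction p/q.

80/21

N_ring = 21 + 2·19 = 59
21(ω_s−ω_c) = −59(ω_r−ω_c),  ω_r=0, ω_c=1
ω_s = 1 − (59/21)(0−1) = 80/21
ω_s/ω_c = 80/21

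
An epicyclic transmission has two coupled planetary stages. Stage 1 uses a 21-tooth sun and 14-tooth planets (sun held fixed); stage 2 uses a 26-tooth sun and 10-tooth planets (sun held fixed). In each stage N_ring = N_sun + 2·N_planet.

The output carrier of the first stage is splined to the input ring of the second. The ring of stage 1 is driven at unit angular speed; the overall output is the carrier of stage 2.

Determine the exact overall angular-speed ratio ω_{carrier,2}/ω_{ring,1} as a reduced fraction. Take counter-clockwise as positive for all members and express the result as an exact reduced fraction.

161/360

Stage 1: N_ring = 21 + 2·14 = 49
Stage 1: 21(ω_s−ω_c) = −49(ω_r−ω_c),  ω_s=0, ω_r=1
Stage 1: 21(0−ω_c) = −49(1−ω_c)  ⇒  70ω_c = 49  ⇒  ω_c = 7/10
  ⇒ ω_c¹/ω_r¹ = 7/10
Stage 2: N_ring = 26 + 2·10 = 46
Stage 2: 26(ω_s−ω_c) = −46(ω_r−ω_c),  ω_s=0, ω_r=1
Stage 2: 26(0−ω_c) = −46(1−ω_c)  ⇒  72ω_c = 46  ⇒  ω_c = 23/36
  ⇒ ω_c²/ω_r² = 23/36
Coupling ω_r² = ω_c¹ ⇒ overall = 7/10 × 23/36 = 161/360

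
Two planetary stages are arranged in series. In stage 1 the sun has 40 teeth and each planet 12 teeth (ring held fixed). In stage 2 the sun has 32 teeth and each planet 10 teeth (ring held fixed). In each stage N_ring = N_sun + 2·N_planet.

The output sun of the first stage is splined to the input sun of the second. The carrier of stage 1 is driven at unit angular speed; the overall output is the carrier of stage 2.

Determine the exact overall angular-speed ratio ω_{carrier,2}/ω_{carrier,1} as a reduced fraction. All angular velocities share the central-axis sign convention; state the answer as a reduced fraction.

Stage 1: N_ring = 40 + 2·12 = 64
Stage 1: 40(ω_s−ω_c) = −64(ω_r−ω_c),  ω_r=0, ω_c=1
Stage 1: ω_s = 1 − (64/40)(0−1) = 13/5
  ⇒ ω_s¹/ω_c¹ = 13/5
Stage 2: N_ring = 32 + 2·10 = 52
Stage 2: 32(ω_s−ω_c) = −52(ω_r−ω_c),  ω_r=0, ω_s=1
Stage 2: 32(1−ω_c) = −52(0−ω_c)  ⇒  84ω_c = 32  ⇒  ω_c = 8/21
  ⇒ ω_c²/ω_s² = 8/21
Coupling ω_s² = ω_s¹ ⇒ overall = 13/5 × 8/21 = 104/105

104/105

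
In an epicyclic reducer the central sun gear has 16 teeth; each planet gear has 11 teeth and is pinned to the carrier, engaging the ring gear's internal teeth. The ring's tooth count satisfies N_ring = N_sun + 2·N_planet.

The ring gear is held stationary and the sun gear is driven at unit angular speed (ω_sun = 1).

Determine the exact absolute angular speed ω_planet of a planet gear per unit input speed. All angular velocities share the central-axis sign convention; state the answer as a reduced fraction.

N_ring = 16 + 2·11 = 38
16(ω_s−ω_c) = −38(ω_r−ω_c),  ω_r=0, ω_s=1
16(1−ω_c) = −38(0−ω_c)  ⇒  54ω_c = 16  ⇒  ω_c = 8/27
sun–planet: 16·(1−8/27) = −11·(ω_p−ω_c)  ⇒  ω_p−ω_c = −(16/11)·(19/27) = -304/297
ω_p = 8/27 − 304/297 = -8/11

-8/11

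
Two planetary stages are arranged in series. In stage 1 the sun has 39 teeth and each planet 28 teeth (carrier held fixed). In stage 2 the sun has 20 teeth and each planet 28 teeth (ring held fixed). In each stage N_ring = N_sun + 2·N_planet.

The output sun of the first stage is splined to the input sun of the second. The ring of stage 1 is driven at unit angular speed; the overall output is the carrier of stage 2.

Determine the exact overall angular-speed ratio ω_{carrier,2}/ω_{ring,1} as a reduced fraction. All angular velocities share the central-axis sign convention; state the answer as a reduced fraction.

-475/936

Stage 1: N_ring = 39 + 2·28 = 95
Stage 1: 39(ω_s−ω_c) = −95(ω_r−ω_c),  ω_c=0, ω_r=1
Stage 1: ω_s = 0 − (95/39)(1−0) = -95/39
  ⇒ ω_s¹/ω_r¹ = -95/39
Stage 2: N_ring = 20 + 2·28 = 76
Stage 2: 20(ω_s−ω_c) = −76(ω_r−ω_c),  ω_r=0, ω_s=1
Stage 2: 20(1−ω_c) = −76(0−ω_c)  ⇒  96ω_c = 20  ⇒  ω_c = 5/24
  ⇒ ω_c²/ω_s² = 5/24
Coupling ω_s² = ω_s¹ ⇒ overall = -95/39 × 5/24 = -475/936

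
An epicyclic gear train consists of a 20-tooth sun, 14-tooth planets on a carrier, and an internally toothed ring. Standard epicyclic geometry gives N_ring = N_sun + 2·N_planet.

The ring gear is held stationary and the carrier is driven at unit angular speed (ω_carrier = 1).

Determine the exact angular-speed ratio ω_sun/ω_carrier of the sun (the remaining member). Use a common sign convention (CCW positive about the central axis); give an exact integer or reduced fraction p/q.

17/5

N_ring = 20 + 2·14 = 48
20(ω_s−ω_c) = −48(ω_r−ω_c),  ω_r=0, ω_c=1
ω_s = 1 − (48/20)(0−1) = 17/5
ω_s/ω_c = 17/5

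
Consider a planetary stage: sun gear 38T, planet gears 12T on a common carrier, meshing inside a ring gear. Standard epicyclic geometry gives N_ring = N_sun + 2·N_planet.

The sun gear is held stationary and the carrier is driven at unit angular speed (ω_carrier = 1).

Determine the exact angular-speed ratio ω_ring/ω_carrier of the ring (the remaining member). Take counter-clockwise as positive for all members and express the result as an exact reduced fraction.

50/31

N_ring = 38 + 2·12 = 62
38(ω_s−ω_c) = −62(ω_r−ω_c),  ω_s=0, ω_c=1
ω_r = 1 − (38/62)(0−1) = 50/31
ω_r/ω_c = 50/31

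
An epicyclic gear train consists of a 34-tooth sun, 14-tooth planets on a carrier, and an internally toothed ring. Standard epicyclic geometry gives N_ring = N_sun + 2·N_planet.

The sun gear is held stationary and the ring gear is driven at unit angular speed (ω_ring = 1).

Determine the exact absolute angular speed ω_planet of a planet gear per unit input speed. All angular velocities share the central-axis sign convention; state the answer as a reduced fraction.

N_ring = 34 + 2·14 = 62
34(ω_s−ω_c) = −62(ω_r−ω_c),  ω_s=0, ω_r=1
34(0−ω_c) = −62(1−ω_c)  ⇒  96ω_c = 62  ⇒  ω_c = 31/48
sun–planet: 34·(0−31/48) = −14·(ω_p−ω_c)  ⇒  ω_p−ω_c = −(34/14)·(-31/48) = 527/336
ω_p = 31/48 + 527/336 = 31/14

31/14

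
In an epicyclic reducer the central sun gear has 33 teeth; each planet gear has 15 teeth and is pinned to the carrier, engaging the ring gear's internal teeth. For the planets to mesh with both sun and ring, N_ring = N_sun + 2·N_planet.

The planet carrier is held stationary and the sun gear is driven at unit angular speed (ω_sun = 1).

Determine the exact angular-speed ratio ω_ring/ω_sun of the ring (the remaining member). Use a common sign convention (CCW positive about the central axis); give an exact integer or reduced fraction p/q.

-11/21

N_ring = 33 + 2·15 = 63
33(ω_s−ω_c) = −63(ω_r−ω_c),  ω_c=0, ω_s=1
ω_r = 0 − (33/63)(1−0) = -11/21
ω_r/ω_s = -11/21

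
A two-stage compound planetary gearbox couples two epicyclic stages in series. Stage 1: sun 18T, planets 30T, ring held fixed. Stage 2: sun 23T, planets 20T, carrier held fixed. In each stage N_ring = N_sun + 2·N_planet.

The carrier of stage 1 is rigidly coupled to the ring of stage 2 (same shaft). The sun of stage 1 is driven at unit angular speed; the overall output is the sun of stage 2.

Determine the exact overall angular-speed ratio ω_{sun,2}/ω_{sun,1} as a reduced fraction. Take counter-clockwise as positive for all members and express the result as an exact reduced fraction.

-189/368

Stage 1: N_ring = 18 + 2·30 = 78
Stage 1: 18(ω_s−ω_c) = −78(ω_r−ω_c),  ω_r=0, ω_s=1
Stage 1: 18(1−ω_c) = −78(0−ω_c)  ⇒  96ω_c = 18  ⇒  ω_c = 3/16
  ⇒ ω_c¹/ω_s¹ = 3/16
Stage 2: N_ring = 23 + 2·20 = 63
Stage 2: 23(ω_s−ω_c) = −63(ω_r−ω_c),  ω_c=0, ω_r=1
Stage 2: ω_s = 0 − (63/23)(1−0) = -63/23
  ⇒ ω_s²/ω_r² = -63/23
Coupling ω_r² = ω_c¹ ⇒ overall = 3/16 × -63/23 = -189/368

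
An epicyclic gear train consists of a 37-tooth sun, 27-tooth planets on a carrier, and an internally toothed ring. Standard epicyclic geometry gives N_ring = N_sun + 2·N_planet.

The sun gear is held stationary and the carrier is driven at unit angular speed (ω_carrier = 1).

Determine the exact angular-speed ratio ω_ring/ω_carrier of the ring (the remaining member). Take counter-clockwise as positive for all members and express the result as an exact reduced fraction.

N_ring = 37 + 2·27 = 91
37(ω_s−ω_c) = −91(ω_r−ω_c),  ω_s=0, ω_c=1
ω_r = 1 − (37/91)(0−1) = 128/91
ω_r/ω_c = 128/91

128/91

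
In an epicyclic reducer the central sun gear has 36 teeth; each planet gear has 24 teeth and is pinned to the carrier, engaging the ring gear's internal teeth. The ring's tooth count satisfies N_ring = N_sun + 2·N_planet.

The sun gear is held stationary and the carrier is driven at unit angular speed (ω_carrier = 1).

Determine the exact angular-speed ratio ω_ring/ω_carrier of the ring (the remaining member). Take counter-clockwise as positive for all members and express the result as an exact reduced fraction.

N_ring = 36 + 2·24 = 84
36(ω_s−ω_c) = −84(ω_r−ω_c),  ω_s=0, ω_c=1
ω_r = 1 − (36/84)(0−1) = 10/7
ω_r/ω_c = 10/7

10/7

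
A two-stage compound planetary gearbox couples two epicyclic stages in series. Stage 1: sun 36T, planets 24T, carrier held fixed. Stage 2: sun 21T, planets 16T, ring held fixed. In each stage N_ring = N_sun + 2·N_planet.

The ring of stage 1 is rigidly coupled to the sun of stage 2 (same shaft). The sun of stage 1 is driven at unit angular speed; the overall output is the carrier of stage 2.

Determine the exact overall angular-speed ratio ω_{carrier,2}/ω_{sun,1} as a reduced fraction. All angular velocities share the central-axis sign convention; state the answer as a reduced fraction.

-9/74

Stage 1: N_ring = 36 + 2·24 = 84
Stage 1: 36(ω_s−ω_c) = −84(ω_r−ω_c),  ω_c=0, ω_s=1
Stage 1: ω_r = 0 − (36/84)(1−0) = -3/7
  ⇒ ω_r¹/ω_s¹ = -3/7
Stage 2: N_ring = 21 + 2·16 = 53
Stage 2: 21(ω_s−ω_c) = −53(ω_r−ω_c),  ω_r=0, ω_s=1
Stage 2: 21(1−ω_c) = −53(0−ω_c)  ⇒  74ω_c = 21  ⇒  ω_c = 21/74
  ⇒ ω_c²/ω_s² = 21/74
Coupling ω_s² = ω_r¹ ⇒ overall = -3/7 × 21/74 = -9/74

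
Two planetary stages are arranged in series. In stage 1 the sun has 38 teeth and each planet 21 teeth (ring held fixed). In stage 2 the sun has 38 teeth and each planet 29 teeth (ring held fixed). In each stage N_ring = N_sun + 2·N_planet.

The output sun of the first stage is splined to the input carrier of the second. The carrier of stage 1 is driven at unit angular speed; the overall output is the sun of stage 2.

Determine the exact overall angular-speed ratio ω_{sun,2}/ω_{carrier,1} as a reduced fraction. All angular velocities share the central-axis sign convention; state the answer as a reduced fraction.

3953/361

Stage 1: N_ring = 38 + 2·21 = 80
Stage 1: 38(ω_s−ω_c) = −80(ω_r−ω_c),  ω_r=0, ω_c=1
Stage 1: ω_s = 1 − (80/38)(0−1) = 59/19
  ⇒ ω_s¹/ω_c¹ = 59/19
Stage 2: N_ring = 38 + 2·29 = 96
Stage 2: 38(ω_s−ω_c) = −96(ω_r−ω_c),  ω_r=0, ω_c=1
Stage 2: ω_s = 1 − (96/38)(0−1) = 67/19
  ⇒ ω_s²/ω_c² = 67/19
Coupling ω_c² = ω_s¹ ⇒ overall = 59/19 × 67/19 = 3953/361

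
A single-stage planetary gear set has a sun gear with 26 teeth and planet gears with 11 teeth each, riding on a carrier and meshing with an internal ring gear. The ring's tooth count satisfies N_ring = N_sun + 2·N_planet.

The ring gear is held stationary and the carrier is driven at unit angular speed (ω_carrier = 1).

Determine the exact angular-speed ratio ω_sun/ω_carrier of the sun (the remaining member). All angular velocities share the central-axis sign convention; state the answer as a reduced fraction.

37/13

N_ring = 26 + 2·11 = 48
26(ω_s−ω_c) = −48(ω_r−ω_c),  ω_r=0, ω_c=1
ω_s = 1 − (48/26)(0−1) = 37/13
ω_s/ω_c = 37/13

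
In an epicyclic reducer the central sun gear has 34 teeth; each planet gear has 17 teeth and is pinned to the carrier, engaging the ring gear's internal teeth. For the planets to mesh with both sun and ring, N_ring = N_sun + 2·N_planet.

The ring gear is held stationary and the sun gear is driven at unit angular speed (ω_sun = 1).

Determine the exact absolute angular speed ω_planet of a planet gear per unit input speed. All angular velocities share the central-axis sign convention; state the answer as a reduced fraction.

-1

N_ring = 34 + 2·17 = 68
34(ω_s−ω_c) = −68(ω_r−ω_c),  ω_r=0, ω_s=1
34(1−ω_c) = −68(0−ω_c)  ⇒  102ω_c = 34  ⇒  ω_c = 1/3
sun–planet: 34·(1−1/3) = −17·(ω_p−ω_c)  ⇒  ω_p−ω_c = −(34/17)·(2/3) = -4/3
ω_p = 1/3 − 4/3 = -1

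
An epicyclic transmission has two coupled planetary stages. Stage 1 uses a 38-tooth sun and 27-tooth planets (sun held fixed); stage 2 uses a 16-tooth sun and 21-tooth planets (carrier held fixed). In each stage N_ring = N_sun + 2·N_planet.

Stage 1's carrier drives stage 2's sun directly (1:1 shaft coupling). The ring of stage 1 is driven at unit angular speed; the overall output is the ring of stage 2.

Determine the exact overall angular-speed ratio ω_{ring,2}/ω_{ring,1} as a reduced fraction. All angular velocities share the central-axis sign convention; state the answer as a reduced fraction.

Stage 1: N_ring = 38 + 2·27 = 92
Stage 1: 38(ω_s−ω_c) = −92(ω_r−ω_c),  ω_s=0, ω_r=1
Stage 1: 38(0−ω_c) = −92(1−ω_c)  ⇒  130ω_c = 92  ⇒  ω_c = 46/65
  ⇒ ω_c¹/ω_r¹ = 46/65
Stage 2: N_ring = 16 + 2·21 = 58
Stage 2: 16(ω_s−ω_c) = −58(ω_r−ω_c),  ω_c=0, ω_s=1
Stage 2: ω_r = 0 − (16/58)(1−0) = -8/29
  ⇒ ω_r²/ω_s² = -8/29
Coupling ω_s² = ω_c¹ ⇒ overall = 46/65 × -8/29 = -368/1885

-368/1885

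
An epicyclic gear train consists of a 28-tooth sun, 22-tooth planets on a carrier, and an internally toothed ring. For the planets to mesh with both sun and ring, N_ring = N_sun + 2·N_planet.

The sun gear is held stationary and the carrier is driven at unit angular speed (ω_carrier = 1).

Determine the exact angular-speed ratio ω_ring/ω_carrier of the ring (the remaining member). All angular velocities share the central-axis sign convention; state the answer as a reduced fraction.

25/18

N_ring = 28 + 2·22 = 72
28(ω_s−ω_c) = −72(ω_r−ω_c),  ω_s=0, ω_c=1
ω_r = 1 − (28/72)(0−1) = 25/18
ω_r/ω_c = 25/18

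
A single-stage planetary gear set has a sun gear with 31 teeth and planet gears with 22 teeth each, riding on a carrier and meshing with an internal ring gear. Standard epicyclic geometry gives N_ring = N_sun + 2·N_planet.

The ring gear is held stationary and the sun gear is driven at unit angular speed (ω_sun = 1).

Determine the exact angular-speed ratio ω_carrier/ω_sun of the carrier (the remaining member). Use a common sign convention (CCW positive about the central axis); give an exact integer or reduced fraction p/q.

31/106

N_ring = 31 + 2·22 = 75
31(ω_s−ω_c) = −75(ω_r−ω_c),  ω_r=0, ω_s=1
31(1−ω_c) = −75(0−ω_c)  ⇒  106ω_c = 31  ⇒  ω_c = 31/106
ω_c/ω_s = 31/106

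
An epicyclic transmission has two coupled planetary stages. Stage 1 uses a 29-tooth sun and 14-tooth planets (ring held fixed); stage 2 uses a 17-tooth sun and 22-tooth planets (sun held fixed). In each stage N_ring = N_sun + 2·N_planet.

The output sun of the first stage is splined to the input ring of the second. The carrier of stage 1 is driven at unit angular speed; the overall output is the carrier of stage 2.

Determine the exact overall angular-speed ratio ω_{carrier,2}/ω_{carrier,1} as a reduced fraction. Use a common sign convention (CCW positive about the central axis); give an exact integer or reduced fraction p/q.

Stage 1: N_ring = 29 + 2·14 = 57
Stage 1: 29(ω_s−ω_c) = −57(ω_r−ω_c),  ω_r=0, ω_c=1
Stage 1: ω_s = 1 − (57/29)(0−1) = 86/29
  ⇒ ω_s¹/ω_c¹ = 86/29
Stage 2: N_ring = 17 + 2·22 = 61
Stage 2: 17(ω_s−ω_c) = −61(ω_r−ω_c),  ω_s=0, ω_r=1
Stage 2: 17(0−ω_c) = −61(1−ω_c)  ⇒  78ω_c = 61  ⇒  ω_c = 61/78
  ⇒ ω_c²/ω_r² = 61/78
Coupling ω_r² = ω_s¹ ⇒ overall = 86/29 × 61/78 = 2623/1131

2623/1131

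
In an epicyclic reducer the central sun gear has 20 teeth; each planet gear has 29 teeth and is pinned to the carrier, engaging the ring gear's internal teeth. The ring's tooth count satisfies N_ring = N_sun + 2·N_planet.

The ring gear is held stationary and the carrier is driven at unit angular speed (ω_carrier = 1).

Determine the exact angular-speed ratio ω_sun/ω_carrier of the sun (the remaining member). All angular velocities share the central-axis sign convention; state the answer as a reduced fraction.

N_ring = 20 + 2·29 = 78
20(ω_s−ω_c) = −78(ω_r−ω_c),  ω_r=0, ω_c=1
ω_s = 1 − (78/20)(0−1) = 49/10
ω_s/ω_c = 49/10

49/10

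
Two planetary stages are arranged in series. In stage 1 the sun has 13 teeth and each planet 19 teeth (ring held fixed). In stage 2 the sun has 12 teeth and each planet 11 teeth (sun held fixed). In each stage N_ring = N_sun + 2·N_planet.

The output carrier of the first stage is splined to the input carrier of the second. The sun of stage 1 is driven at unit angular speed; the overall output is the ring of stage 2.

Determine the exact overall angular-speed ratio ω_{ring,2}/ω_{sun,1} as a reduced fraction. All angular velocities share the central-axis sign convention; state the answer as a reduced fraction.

299/1088

Stage 1: N_ring = 13 + 2·19 = 51
Stage 1: 13(ω_s−ω_c) = −51(ω_r−ω_c),  ω_r=0, ω_s=1
Stage 1: 13(1−ω_c) = −51(0−ω_c)  ⇒  64ω_c = 13  ⇒  ω_c = 13/64
  ⇒ ω_c¹/ω_s¹ = 13/64
Stage 2: N_ring = 12 + 2·11 = 34
Stage 2: 12(ω_s−ω_c) = −34(ω_r−ω_c),  ω_s=0, ω_c=1
Stage 2: ω_r = 1 − (12/34)(0−1) = 23/17
  ⇒ ω_r²/ω_c² = 23/17
Coupling ω_c² = ω_c¹ ⇒ overall = 13/64 × 23/17 = 299/1088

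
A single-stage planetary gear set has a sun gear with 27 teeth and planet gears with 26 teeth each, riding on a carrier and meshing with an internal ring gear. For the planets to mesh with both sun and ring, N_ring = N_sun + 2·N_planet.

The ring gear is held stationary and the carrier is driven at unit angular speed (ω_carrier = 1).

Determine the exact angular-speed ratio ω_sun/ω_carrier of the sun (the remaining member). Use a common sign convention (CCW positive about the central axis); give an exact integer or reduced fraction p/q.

106/27

N_ring = 27 + 2·26 = 79
27(ω_s−ω_c) = −79(ω_r−ω_c),  ω_r=0, ω_c=1
ω_s = 1 − (79/27)(0−1) = 106/27
ω_s/ω_c = 106/27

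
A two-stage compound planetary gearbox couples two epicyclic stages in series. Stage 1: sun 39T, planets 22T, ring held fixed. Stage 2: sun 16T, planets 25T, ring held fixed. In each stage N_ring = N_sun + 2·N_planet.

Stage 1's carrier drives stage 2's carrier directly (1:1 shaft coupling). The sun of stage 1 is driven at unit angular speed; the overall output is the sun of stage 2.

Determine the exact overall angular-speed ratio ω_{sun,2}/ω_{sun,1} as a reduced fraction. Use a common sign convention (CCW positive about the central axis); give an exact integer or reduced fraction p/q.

Stage 1: N_ring = 39 + 2·22 = 83
Stage 1: 39(ω_s−ω_c) = −83(ω_r−ω_c),  ω_r=0, ω_s=1
Stage 1: 39(1−ω_c) = −83(0−ω_c)  ⇒  122ω_c = 39  ⇒  ω_c = 39/122
  ⇒ ω_c¹/ω_s¹ = 39/122
Stage 2: N_ring = 16 + 2·25 = 66
Stage 2: 16(ω_s−ω_c) = −66(ω_r−ω_c),  ω_r=0, ω_c=1
Stage 2: ω_s = 1 − (66/16)(0−1) = 41/8
  ⇒ ω_s²/ω_c² = 41/8
Coupling ω_c² = ω_c¹ ⇒ overall = 39/122 × 41/8 = 1599/976

1599/976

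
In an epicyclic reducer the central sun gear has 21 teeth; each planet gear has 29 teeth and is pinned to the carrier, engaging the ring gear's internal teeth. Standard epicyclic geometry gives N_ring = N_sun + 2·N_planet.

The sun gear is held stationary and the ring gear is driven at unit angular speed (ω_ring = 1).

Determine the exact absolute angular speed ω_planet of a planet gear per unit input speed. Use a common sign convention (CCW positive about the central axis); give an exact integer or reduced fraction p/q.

79/58

N_ring = 21 + 2·29 = 79
21(ω_s−ω_c) = −79(ω_r−ω_c),  ω_s=0, ω_r=1
21(0−ω_c) = −79(1−ω_c)  ⇒  100ω_c = 79  ⇒  ω_c = 79/100
sun–planet: 21·(0−79/100) = −29·(ω_p−ω_c)  ⇒  ω_p−ω_c = −(21/29)·(-79/100) = 1659/2900
ω_p = 79/100 + 1659/2900 = 79/58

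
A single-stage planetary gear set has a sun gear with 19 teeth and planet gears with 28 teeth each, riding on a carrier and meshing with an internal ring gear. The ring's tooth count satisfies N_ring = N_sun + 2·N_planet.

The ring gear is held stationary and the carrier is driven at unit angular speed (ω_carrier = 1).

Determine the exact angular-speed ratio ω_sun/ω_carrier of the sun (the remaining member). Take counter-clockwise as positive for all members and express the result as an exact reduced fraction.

94/19

N_ring = 19 + 2·28 = 75
19(ω_s−ω_c) = −75(ω_r−ω_c),  ω_r=0, ω_c=1
ω_s = 1 − (75/19)(0−1) = 94/19
ω_s/ω_c = 94/19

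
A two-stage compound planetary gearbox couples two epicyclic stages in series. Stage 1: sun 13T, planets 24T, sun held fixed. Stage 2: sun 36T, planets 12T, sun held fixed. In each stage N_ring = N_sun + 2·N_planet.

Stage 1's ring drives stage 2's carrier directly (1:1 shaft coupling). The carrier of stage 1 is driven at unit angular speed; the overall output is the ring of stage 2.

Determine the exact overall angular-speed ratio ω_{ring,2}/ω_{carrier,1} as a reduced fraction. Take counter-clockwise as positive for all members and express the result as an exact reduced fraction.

Stage 1: N_ring = 13 + 2·24 = 61
Stage 1: 13(ω_s−ω_c) = −61(ω_r−ω_c),  ω_s=0, ω_c=1
Stage 1: ω_r = 1 − (13/61)(0−1) = 74/61
  ⇒ ω_r¹/ω_c¹ = 74/61
Stage 2: N_ring = 36 + 2·12 = 60
Stage 2: 36(ω_s−ω_c) = −60(ω_r−ω_c),  ω_s=0, ω_c=1
Stage 2: ω_r = 1 − (36/60)(0−1) = 8/5
  ⇒ ω_r²/ω_c² = 8/5
Coupling ω_c² = ω_r¹ ⇒ overall = 74/61 × 8/5 = 592/305

592/305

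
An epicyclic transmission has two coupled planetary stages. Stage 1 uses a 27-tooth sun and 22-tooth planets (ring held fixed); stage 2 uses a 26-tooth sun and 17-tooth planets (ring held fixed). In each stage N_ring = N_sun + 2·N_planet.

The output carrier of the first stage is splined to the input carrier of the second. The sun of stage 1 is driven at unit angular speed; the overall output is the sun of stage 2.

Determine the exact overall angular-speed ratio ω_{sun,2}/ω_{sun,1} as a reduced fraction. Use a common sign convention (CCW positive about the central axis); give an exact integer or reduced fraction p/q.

Stage 1: N_ring = 27 + 2·22 = 71
Stage 1: 27(ω_s−ω_c) = −71(ω_r−ω_c),  ω_r=0, ω_s=1
Stage 1: 27(1−ω_c) = −71(0−ω_c)  ⇒  98ω_c = 27  ⇒  ω_c = 27/98
  ⇒ ω_c¹/ω_s¹ = 27/98
Stage 2: N_ring = 26 + 2·17 = 60
Stage 2: 26(ω_s−ω_c) = −60(ω_r−ω_c),  ω_r=0, ω_c=1
Stage 2: ω_s = 1 − (60/26)(0−1) = 43/13
  ⇒ ω_s²/ω_c² = 43/13
Coupling ω_c² = ω_c¹ ⇒ overall = 27/98 × 43/13 = 1161/1274

1161/1274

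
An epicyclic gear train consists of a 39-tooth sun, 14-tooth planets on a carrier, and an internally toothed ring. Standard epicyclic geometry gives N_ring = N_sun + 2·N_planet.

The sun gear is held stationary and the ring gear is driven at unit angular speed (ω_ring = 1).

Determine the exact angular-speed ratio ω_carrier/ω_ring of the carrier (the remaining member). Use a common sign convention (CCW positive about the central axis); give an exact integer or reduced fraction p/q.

N_ring = 39 + 2·14 = 67
39(ω_s−ω_c) = −67(ω_r−ω_c),  ω_s=0, ω_r=1
39(0−ω_c) = −67(1−ω_c)  ⇒  106ω_c = 67  ⇒  ω_c = 67/106
ω_c/ω_r = 67/106

67/106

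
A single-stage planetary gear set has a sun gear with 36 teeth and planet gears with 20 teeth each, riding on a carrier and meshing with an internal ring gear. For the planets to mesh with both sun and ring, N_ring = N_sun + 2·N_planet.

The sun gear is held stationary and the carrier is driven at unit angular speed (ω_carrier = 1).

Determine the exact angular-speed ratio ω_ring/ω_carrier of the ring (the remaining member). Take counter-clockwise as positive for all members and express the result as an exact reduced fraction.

28/19

N_ring = 36 + 2·20 = 76
36(ω_s−ω_c) = −76(ω_r−ω_c),  ω_s=0, ω_c=1
ω_r = 1 − (36/76)(0−1) = 28/19
ω_r/ω_c = 28/19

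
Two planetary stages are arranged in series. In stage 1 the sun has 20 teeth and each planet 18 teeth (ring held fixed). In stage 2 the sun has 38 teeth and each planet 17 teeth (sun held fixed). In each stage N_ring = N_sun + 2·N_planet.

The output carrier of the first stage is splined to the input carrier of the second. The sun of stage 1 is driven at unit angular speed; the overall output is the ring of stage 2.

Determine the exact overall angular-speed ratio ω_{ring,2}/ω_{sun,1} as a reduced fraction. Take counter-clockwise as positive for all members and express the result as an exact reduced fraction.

Stage 1: N_ring = 20 + 2·18 = 56
Stage 1: 20(ω_s−ω_c) = −56(ω_r−ω_c),  ω_r=0, ω_s=1
Stage 1: 20(1−ω_c) = −56(0−ω_c)  ⇒  76ω_c = 20  ⇒  ω_c = 5/19
  ⇒ ω_c¹/ω_s¹ = 5/19
Stage 2: N_ring = 38 + 2·17 = 72
Stage 2: 38(ω_s−ω_c) = −72(ω_r−ω_c),  ω_s=0, ω_c=1
Stage 2: ω_r = 1 − (38/72)(0−1) = 55/36
  ⇒ ω_r²/ω_c² = 55/36
Coupling ω_c² = ω_c¹ ⇒ overall = 5/19 × 55/36 = 275/684

275/684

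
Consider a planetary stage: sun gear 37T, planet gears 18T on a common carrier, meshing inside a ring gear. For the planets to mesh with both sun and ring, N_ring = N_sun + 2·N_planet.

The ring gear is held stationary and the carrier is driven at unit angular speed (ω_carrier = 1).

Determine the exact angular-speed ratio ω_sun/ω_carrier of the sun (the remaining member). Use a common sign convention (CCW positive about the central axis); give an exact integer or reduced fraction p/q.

N_ring = 37 + 2·18 = 73
37(ω_s−ω_c) = −73(ω_r−ω_c),  ω_r=0, ω_c=1
ω_s = 1 − (73/37)(0−1) = 110/37
ω_s/ω_c = 110/37

110/37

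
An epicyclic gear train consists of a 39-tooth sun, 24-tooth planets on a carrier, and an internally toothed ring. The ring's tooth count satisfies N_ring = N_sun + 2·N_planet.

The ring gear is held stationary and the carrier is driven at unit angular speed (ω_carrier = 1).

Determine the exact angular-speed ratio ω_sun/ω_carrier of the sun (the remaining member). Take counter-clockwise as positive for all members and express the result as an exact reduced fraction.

N_ring = 39 + 2·24 = 87
39(ω_s−ω_c) = −87(ω_r−ω_c),  ω_r=0, ω_c=1
ω_s = 1 − (87/39)(0−1) = 42/13
ω_s/ω_c = 42/13

42/13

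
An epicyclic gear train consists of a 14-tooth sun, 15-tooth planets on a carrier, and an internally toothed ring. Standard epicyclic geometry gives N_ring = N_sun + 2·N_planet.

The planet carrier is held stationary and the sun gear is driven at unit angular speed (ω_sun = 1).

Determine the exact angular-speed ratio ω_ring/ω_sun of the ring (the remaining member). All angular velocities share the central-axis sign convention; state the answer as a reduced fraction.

N_ring = 14 + 2·15 = 44
14(ω_s−ω_c) = −44(ω_r−ω_c),  ω_c=0, ω_s=1
ω_r = 0 − (14/44)(1−0) = -7/22
ω_r/ω_s = -7/22

-7/22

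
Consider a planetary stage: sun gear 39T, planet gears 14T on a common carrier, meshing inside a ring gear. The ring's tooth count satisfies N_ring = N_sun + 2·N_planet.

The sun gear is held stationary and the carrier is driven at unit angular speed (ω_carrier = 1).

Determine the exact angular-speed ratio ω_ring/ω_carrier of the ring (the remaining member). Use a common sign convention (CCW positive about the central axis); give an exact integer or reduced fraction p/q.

106/67

N_ring = 39 + 2·14 = 67
39(ω_s−ω_c) = −67(ω_r−ω_c),  ω_s=0, ω_c=1
ω_r = 1 − (39/67)(0−1) = 106/67
ω_r/ω_c = 106/67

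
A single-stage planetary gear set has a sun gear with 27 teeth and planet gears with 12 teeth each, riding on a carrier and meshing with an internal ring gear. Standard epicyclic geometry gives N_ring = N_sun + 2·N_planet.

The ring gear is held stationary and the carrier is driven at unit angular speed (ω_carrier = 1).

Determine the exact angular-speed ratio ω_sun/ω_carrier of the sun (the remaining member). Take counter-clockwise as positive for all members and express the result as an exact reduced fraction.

N_ring = 27 + 2·12 = 51
27(ω_s−ω_c) = −51(ω_r−ω_c),  ω_r=0, ω_c=1
ω_s = 1 − (51/27)(0−1) = 26/9
ω_s/ω_c = 26/9

26/9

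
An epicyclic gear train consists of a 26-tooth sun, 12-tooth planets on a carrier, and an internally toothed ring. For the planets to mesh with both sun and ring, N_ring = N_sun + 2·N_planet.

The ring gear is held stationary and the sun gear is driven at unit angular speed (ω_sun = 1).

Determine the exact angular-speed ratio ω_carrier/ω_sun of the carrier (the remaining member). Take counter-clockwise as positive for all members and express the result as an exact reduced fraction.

13/38

N_ring = 26 + 2·12 = 50
26(ω_s−ω_c) = −50(ω_r−ω_c),  ω_r=0, ω_s=1
26(1−ω_c) = −50(0−ω_c)  ⇒  76ω_c = 26  ⇒  ω_c = 13/38
ω_c/ω_s = 13/38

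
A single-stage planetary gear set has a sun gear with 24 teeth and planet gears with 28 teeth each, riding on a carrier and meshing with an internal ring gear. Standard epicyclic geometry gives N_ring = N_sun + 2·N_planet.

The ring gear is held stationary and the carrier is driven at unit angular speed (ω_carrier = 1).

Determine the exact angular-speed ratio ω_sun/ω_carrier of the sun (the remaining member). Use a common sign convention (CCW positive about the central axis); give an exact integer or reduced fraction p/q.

13/3

N_ring = 24 + 2·28 = 80
24(ω_s−ω_c) = −80(ω_r−ω_c),  ω_r=0, ω_c=1
ω_s = 1 − (80/24)(0−1) = 13/3
ω_s/ω_c = 13/3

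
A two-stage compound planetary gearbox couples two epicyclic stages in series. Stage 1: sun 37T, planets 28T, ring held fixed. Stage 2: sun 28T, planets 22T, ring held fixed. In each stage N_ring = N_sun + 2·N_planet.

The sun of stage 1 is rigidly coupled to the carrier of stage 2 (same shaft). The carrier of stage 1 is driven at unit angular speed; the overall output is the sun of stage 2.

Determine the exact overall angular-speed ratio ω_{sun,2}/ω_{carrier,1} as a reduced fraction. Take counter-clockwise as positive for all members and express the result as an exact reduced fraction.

Stage 1: N_ring = 37 + 2·28 = 93
Stage 1: 37(ω_s−ω_c) = −93(ω_r−ω_c),  ω_r=0, ω_c=1
Stage 1: ω_s = 1 − (93/37)(0−1) = 130/37
  ⇒ ω_s¹/ω_c¹ = 130/37
Stage 2: N_ring = 28 + 2·22 = 72
Stage 2: 28(ω_s−ω_c) = −72(ω_r−ω_c),  ω_r=0, ω_c=1
Stage 2: ω_s = 1 − (72/28)(0−1) = 25/7
  ⇒ ω_s²/ω_c² = 25/7
Coupling ω_c² = ω_s¹ ⇒ overall = 130/37 × 25/7 = 3250/259

3250/259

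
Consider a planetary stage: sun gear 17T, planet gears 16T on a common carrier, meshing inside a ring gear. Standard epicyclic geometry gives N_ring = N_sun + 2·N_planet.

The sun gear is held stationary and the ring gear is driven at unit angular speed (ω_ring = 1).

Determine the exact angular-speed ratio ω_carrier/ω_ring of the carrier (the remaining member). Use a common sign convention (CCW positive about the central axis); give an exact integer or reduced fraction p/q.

49/66

N_ring = 17 + 2·16 = 49
17(ω_s−ω_c) = −49(ω_r−ω_c),  ω_s=0, ω_r=1
17(0−ω_c) = −49(1−ω_c)  ⇒  66ω_c = 49  ⇒  ω_c = 49/66
ω_c/ω_r = 49/66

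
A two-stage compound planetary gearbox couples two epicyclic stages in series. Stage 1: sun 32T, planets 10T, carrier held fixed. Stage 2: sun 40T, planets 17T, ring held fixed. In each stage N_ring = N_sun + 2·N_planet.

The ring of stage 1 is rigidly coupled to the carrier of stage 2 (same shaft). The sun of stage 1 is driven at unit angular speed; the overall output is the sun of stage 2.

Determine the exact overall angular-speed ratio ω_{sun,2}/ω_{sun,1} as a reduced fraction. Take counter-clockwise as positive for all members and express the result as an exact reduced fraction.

-114/65

Stage 1: N_ring = 32 + 2·10 = 52
Stage 1: 32(ω_s−ω_c) = −52(ω_r−ω_c),  ω_c=0, ω_s=1
Stage 1: ω_r = 0 − (32/52)(1−0) = -8/13
  ⇒ ω_r¹/ω_s¹ = -8/13
Stage 2: N_ring = 40 + 2·17 = 74
Stage 2: 40(ω_s−ω_c) = −74(ω_r−ω_c),  ω_r=0, ω_c=1
Stage 2: ω_s = 1 − (74/40)(0−1) = 57/20
  ⇒ ω_s²/ω_c² = 57/20
Coupling ω_c² = ω_r¹ ⇒ overall = -8/13 × 57/20 = -114/65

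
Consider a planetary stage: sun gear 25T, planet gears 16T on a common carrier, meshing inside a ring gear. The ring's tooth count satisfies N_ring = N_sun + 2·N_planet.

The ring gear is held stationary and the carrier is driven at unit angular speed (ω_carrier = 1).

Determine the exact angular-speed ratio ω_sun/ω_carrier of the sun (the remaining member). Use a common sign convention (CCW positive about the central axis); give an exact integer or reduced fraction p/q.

N_ring = 25 + 2·16 = 57
25(ω_s−ω_c) = −57(ω_r−ω_c),  ω_r=0, ω_c=1
ω_s = 1 − (57/25)(0−1) = 82/25
ω_s/ω_c = 82/25

82/25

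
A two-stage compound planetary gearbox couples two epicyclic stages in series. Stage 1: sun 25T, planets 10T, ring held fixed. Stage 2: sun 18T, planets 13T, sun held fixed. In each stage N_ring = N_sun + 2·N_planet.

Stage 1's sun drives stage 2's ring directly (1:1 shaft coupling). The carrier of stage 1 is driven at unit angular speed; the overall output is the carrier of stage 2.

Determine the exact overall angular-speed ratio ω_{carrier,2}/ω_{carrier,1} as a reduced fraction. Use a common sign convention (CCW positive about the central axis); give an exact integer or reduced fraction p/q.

Stage 1: N_ring = 25 + 2·10 = 45
Stage 1: 25(ω_s−ω_c) = −45(ω_r−ω_c),  ω_r=0, ω_c=1
Stage 1: ω_s = 1 − (45/25)(0−1) = 14/5
  ⇒ ω_s¹/ω_c¹ = 14/5
Stage 2: N_ring = 18 + 2·13 = 44
Stage 2: 18(ω_s−ω_c) = −44(ω_r−ω_c),  ω_s=0, ω_r=1
Stage 2: 18(0−ω_c) = −44(1−ω_c)  ⇒  62ω_c = 44  ⇒  ω_c = 22/31
  ⇒ ω_c²/ω_r² = 22/31
Coupling ω_r² = ω_s¹ ⇒ overall = 14/5 × 22/31 = 308/155

308/155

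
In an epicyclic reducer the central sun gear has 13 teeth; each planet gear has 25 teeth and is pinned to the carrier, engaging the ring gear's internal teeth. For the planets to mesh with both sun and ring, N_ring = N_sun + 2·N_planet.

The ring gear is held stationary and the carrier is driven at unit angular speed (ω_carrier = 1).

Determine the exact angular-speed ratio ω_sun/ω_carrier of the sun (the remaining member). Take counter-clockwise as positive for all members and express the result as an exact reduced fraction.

N_ring = 13 + 2·25 = 63
13(ω_s−ω_c) = −63(ω_r−ω_c),  ω_r=0, ω_c=1
ω_s = 1 − (63/13)(0−1) = 76/13
ω_s/ω_c = 76/13

76/13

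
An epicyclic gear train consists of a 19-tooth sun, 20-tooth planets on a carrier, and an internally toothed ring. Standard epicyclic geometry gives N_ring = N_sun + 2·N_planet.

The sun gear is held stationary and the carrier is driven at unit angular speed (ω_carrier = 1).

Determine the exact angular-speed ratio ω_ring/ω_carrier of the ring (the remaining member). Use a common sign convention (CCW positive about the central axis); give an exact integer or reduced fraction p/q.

N_ring = 19 + 2·20 = 59
19(ω_s−ω_c) = −59(ω_r−ω_c),  ω_s=0, ω_c=1
ω_r = 1 − (19/59)(0−1) = 78/59
ω_r/ω_c = 78/59

78/59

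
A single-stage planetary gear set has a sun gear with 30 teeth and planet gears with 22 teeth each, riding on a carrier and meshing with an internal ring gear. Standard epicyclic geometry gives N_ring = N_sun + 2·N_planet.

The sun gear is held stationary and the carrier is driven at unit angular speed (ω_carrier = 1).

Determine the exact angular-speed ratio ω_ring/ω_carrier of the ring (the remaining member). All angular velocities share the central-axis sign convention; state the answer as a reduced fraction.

N_ring = 30 + 2·22 = 74
30(ω_s−ω_c) = −74(ω_r−ω_c),  ω_s=0, ω_c=1
ω_r = 1 − (30/74)(0−1) = 52/37
ω_r/ω_c = 52/37

52/37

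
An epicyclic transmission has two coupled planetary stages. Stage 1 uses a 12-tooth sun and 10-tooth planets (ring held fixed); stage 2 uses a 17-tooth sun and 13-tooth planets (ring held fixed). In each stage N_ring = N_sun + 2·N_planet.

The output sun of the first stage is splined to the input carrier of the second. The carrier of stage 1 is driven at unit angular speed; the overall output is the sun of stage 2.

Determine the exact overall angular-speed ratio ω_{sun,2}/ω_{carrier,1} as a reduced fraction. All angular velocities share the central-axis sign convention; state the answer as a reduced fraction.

220/17

Stage 1: N_ring = 12 + 2·10 = 32
Stage 1: 12(ω_s−ω_c) = −32(ω_r−ω_c),  ω_r=0, ω_c=1
Stage 1: ω_s = 1 − (32/12)(0−1) = 11/3
  ⇒ ω_s¹/ω_c¹ = 11/3
Stage 2: N_ring = 17 + 2·13 = 43
Stage 2: 17(ω_s−ω_c) = −43(ω_r−ω_c),  ω_r=0, ω_c=1
Stage 2: ω_s = 1 − (43/17)(0−1) = 60/17
  ⇒ ω_s²/ω_c² = 60/17
Coupling ω_c² = ω_s¹ ⇒ overall = 11/3 × 60/17 = 220/17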